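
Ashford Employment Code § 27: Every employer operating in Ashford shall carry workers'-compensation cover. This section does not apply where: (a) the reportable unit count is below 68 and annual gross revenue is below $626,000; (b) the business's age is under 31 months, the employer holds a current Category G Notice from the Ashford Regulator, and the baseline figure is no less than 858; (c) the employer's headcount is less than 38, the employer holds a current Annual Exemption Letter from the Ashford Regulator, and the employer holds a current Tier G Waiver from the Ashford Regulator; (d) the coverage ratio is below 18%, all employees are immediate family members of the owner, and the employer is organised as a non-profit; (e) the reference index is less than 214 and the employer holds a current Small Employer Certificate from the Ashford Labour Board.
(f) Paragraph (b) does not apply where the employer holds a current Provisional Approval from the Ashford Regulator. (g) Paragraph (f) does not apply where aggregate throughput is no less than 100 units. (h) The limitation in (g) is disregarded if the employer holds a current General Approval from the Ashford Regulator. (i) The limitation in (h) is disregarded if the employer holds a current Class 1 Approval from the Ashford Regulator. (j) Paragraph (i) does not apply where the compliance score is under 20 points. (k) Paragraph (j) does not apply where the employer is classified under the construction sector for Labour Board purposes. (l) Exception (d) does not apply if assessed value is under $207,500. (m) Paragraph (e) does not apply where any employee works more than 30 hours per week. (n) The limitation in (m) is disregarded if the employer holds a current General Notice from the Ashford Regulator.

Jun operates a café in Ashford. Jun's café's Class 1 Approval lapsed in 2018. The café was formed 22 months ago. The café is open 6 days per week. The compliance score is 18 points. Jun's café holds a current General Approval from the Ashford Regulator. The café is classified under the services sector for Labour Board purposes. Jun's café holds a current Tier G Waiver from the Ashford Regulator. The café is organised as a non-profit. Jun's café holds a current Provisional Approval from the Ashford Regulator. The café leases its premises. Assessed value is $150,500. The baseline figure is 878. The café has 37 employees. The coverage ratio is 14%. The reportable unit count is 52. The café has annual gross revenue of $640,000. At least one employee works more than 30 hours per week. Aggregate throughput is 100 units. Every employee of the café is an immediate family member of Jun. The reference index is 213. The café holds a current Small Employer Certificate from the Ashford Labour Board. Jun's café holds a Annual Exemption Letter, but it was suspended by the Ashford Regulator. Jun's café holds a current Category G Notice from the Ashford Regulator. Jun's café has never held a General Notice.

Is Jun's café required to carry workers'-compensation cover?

Exception (a) fails — annual gross revenue is $640,000, not below $626,000.
All of (b)'s requirements are met (the business's age is 22 months, under the 31 months limit; a current Category G Notice is held; the baseline figure is 878, meeting the 858 threshold). But applying paragraphs (f)–(k): (f) operates against (b): a current Provisional Approval is held. (g) would limit (f) — aggregate throughput is 100 units, meeting the 100 units threshold — but (h) sets (g) aside: (h) is triggered — a current General Approval is held. (i), which would lift (h), is inapplicable — no current Class 1 Approval is held. (b) is therefore removed.
Exception (c) requires that the employer holds a current Annual Exemption Letter from the Ashford Regulator; but no current Annual Exemption Letter is held, so (c) is unavailable.
All of (d)'s requirements are met (the coverage ratio is 14%, below the 18% limit; every employee is an immediate family member; the employer is a non-profit). Turning to paragraph (l): (l) is engaged — assessed value is $150,500, under the $207,500 limit. Exception (d) does not apply.
Exception (e) is satisfied on its face — the reference index is 213, less than the 214 limit; a current Small Employer Certificate is held. But applying paragraphs (m)–(n): (m) is engaged — at least one employee exceeds 30 hours/week. (n), which would lift (m), is inapplicable — there is no General Notice in force. Exception (e) does not apply.
No exception applies. The general rule governs.

Yes — Jun's café must carry workers'-compensation cover.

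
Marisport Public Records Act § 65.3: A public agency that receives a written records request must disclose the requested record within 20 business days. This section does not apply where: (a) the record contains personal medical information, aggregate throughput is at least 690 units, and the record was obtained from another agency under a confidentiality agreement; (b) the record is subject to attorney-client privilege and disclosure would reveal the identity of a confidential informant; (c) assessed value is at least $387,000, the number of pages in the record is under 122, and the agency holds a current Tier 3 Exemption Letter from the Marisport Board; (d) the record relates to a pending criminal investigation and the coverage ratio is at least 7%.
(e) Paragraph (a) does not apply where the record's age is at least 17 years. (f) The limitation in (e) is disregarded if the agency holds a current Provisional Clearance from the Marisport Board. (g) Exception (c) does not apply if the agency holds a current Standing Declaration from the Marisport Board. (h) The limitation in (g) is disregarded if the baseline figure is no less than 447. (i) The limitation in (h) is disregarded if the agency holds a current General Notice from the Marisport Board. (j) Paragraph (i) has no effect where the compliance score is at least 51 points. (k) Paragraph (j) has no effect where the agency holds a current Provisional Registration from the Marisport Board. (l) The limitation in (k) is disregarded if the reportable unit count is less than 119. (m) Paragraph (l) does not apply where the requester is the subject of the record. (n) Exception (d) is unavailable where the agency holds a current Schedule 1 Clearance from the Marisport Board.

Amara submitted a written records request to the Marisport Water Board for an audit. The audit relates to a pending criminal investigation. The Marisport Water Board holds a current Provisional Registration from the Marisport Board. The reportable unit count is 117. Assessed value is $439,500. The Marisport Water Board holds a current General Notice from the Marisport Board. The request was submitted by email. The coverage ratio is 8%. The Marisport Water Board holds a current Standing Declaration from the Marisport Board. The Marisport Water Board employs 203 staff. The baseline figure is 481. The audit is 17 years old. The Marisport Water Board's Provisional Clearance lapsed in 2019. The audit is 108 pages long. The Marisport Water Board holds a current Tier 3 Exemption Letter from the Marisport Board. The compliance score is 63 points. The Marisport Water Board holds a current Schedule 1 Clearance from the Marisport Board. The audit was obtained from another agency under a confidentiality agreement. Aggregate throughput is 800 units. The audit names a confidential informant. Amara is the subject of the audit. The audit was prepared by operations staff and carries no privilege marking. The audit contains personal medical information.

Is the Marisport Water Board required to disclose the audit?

All of (a)'s requirements are met (the audit contains personal medical information; aggregate throughput is 800 units, meeting the 690 units threshold; the audit was obtained under a confidentiality agreement). But applying paragraphs (e)–(f): (e) operates against (a): the record's age is 17 years, meeting the 17 years threshold. (f) is inapplicable (no current Provisional Clearance is held), so (e) stands. So (a) is unavailable.
Exception (b) does not apply: the audit carries no privilege marking.
Exception (c) is satisfied on its face — assessed value is $439,500, meeting the $387,000 threshold; the number of pages in the record is 108, under the 122 limit; a current Tier 3 Exemption Letter is held. But applying paragraphs (g)–(m): (g) is engaged — a current Standing Declaration is held. (h) is triggered (the baseline figure is 481, meeting the 447 threshold), but yields to (i): (i) operates against (h): a current General Notice is held. (j) is triggered (the compliance score is 63 points, meeting the 51 points threshold), but is itself disapplied by (k): (k) applies — a current Provisional Registration is held. (l) applies (the reportable unit count is 117, less than the 119 limit), but is itself disapplied by (m): (m) applies — Amara is the subject of the audit. So (c) is unavailable.
Exception (d) is satisfied on its face — the audit relates to a pending investigation; the coverage ratio is 8%, meeting the 7% threshold. But applying paragraph (n): (n) operates against (d): a current Schedule 1 Clearance is held. So (d) is unavailable.
No exception displaces § 65.3.

Yes — the Marisport Water Board must disclose the audit.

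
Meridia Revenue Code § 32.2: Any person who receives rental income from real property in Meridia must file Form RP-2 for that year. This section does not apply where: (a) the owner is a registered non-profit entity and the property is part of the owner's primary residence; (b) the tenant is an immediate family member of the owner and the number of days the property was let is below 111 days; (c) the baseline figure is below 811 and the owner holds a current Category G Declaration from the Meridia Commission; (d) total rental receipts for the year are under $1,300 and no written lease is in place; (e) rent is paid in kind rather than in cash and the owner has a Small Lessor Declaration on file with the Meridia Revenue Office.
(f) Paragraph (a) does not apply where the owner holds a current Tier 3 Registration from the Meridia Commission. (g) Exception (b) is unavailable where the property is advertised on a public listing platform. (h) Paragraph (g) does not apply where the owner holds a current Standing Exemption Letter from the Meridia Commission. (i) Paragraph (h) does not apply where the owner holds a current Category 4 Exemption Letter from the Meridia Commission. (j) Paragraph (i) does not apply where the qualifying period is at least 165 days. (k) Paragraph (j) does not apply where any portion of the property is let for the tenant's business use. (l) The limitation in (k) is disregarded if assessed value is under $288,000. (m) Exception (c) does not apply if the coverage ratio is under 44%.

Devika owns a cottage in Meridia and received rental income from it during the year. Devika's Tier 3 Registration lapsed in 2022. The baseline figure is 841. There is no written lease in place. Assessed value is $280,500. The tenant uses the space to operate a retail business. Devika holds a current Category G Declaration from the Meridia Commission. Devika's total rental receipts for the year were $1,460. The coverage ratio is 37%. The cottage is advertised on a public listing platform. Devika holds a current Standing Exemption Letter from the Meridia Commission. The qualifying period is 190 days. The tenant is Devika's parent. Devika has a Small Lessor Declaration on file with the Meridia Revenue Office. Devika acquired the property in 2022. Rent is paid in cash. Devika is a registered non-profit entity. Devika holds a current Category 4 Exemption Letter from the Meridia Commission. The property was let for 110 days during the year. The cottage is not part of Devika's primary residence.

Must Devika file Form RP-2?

No — exception (b) applies; Devika is not required to file Form RP-2.

Exception (a) requires that the property is part of the owner's primary residence; but the cottage is not part of the primary residence, so (a) is unavailable.
All of (b)'s requirements are met (the tenant is an immediate family member; the number of days the property was let is 110 days, below the 111 days limit). Applying paragraphs (g)–(l): (g) would limit (b) — the property is publicly advertised — but (h) sets (g) aside: (h) operates against (g): a current Standing Exemption Letter is held. (i) operates (a current Category 4 Exemption Letter is held), but is itself disapplied by (j): (j) operates against (i): the qualifying period is 190 days, meeting the 165 days threshold. (k) would limit (j) — the space is let for business use — but (l) sets (k) aside: (l) operates against (k): assessed value is $280,500, under the $288,000 limit. (b) remains available.
Exception (c) requires that the baseline figure is below 811; but the baseline figure is 841, not below 811, so (c) is unavailable.
Exception (d) does not apply: total rental receipts for the year are $1,460, not under $1,300.
Exception (e) requires that rent is paid in kind rather than in cash; but rent is paid in cash, so (e) is unavailable.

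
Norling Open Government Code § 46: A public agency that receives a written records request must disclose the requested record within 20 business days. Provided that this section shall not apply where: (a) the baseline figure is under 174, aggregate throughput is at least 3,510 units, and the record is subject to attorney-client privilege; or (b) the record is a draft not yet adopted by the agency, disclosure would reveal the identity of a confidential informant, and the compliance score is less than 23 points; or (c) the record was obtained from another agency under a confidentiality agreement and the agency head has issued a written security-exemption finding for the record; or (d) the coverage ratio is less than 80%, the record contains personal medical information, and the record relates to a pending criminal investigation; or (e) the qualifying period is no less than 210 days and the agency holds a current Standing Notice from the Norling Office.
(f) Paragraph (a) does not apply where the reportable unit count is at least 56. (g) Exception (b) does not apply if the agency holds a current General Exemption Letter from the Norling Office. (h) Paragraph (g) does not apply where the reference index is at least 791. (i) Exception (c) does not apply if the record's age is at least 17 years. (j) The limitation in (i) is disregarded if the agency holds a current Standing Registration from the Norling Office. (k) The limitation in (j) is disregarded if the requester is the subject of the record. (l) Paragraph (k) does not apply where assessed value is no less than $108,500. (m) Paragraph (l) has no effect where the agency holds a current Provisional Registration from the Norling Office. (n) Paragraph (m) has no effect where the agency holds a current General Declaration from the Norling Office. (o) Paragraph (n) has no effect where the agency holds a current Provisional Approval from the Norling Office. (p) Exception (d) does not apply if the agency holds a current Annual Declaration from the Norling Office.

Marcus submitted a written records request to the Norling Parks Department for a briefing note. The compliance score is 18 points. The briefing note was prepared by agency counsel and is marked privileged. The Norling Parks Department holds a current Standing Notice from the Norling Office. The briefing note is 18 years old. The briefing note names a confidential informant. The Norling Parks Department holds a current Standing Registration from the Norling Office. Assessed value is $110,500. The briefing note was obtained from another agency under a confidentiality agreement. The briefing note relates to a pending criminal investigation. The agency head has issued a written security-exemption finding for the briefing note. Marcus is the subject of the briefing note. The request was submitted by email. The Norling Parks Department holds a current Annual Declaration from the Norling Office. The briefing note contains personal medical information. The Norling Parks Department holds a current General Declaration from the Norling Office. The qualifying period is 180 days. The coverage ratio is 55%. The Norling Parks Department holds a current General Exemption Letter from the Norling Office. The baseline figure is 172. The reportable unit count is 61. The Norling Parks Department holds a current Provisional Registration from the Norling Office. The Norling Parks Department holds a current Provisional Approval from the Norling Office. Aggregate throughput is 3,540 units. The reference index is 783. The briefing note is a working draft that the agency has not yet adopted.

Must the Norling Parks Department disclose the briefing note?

All of (a)'s requirements are met (the baseline figure is 172, under the 174 limit; aggregate throughput is 3,540 units, meeting the 3,510 units threshold; the briefing note is privileged). Turning to paragraph (f): (f) operates against (a): the reportable unit count is 61, meeting the 56 threshold. Exception (a) does not apply.
Exception (b) is satisfied on its face — the briefing note is an unadopted draft; the briefing note names a confidential informant; the compliance score is 18 points, less than the 23 points limit. But: (g) applies — a current General Exemption Letter is held. (h) does not operate here (the reference index is 783, short of 791), so (g) stands. So (b) is unavailable.
Exception (c)'s conditions are all satisfied: the briefing note was obtained under a confidentiality agreement; a written security-exemption finding has been issued. But: (i) operates against (c): the record's age is 18 years, meeting the 17 years threshold. (j) operates (a current Standing Registration is held), but is overridden by (k): (k) applies — Marcus is the subject of the briefing note. (l) would limit (k) — assessed value is $110,500, meeting the $108,500 threshold — but (m) sets (l) aside: (m) operates against (l): a current Provisional Registration is held. (n) would limit (m) — a current General Declaration is held — but (o) sets (n) aside: (o) operates against (n): a current Provisional Approval is held. (c) is therefore removed.
Exception (d) is satisfied on its face — the coverage ratio is 55%, less than the 80% limit; the briefing note contains personal medical information; the briefing note relates to a pending investigation. However, paragraph (p) must be considered: (p) operates against (d): a current Annual Declaration is held. Exception (d) does not apply.
Exception (e) requires that the qualifying period is no less than 210 days; but the qualifying period is 180 days, short of 210 days, so (e) is unavailable.
None of the exceptions is available; § 46 applies in full.

Yes — the Norling Parks Department must disclose the briefing note.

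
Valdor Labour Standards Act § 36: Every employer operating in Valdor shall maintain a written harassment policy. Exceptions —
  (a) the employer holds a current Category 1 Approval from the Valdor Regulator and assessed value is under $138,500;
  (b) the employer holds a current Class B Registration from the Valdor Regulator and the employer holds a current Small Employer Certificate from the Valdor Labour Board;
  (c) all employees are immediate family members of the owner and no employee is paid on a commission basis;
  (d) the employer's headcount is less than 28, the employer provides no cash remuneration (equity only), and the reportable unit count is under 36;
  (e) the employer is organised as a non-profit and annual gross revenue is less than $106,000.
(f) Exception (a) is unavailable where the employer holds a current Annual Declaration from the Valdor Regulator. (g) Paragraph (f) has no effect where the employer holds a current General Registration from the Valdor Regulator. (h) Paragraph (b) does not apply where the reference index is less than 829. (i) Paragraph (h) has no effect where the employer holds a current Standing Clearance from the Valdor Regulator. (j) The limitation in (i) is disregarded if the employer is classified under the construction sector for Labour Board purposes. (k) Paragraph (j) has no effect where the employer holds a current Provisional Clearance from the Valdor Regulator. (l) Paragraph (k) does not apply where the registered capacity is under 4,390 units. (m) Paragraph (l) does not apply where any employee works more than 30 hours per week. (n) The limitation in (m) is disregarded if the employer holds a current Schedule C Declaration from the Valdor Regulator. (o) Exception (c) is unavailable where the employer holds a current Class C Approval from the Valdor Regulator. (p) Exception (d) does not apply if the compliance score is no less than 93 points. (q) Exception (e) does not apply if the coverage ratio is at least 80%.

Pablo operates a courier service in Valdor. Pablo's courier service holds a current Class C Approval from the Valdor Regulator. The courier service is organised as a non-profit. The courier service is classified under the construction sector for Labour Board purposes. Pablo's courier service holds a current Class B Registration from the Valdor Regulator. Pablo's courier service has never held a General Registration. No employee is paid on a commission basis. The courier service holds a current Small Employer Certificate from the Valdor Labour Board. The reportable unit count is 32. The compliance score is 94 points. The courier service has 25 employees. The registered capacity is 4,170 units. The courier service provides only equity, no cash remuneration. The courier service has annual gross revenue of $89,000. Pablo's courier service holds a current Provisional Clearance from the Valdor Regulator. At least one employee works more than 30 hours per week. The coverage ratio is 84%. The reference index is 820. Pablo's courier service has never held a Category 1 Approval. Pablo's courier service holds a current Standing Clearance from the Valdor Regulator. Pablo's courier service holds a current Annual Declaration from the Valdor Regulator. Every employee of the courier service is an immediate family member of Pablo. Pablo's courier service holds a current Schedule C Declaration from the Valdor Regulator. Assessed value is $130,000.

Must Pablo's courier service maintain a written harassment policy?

Exception (a) does not apply: no current Category 1 Approval is held.
All of (b)'s requirements are met (a current Class B Registration is held; a current Small Employer Certificate is held). But applying paragraphs (h)–(n): (h) is engaged — the reference index is 820, less than the 829 limit. (i) would limit (h) — a current Standing Clearance is held — but (j) sets (i) aside: (j) operates against (i): the courier service is classified under the construction sector. (k) would limit (j) — a current Provisional Clearance is held — but (l) sets (k) aside: (l) is triggered — the registered capacity is 4,170 units, under the 4,390 units limit. (m) operates (at least one employee exceeds 30 hours/week), but is displaced by (n): (n) is triggered — a current Schedule C Declaration is held. Exception (b) does not apply.
Exception (c): every employee is an immediate family member; no employee is paid on commission — every condition holds. But applying paragraph (o): (o) applies — a current Class C Approval is held. Exception (c) does not apply.
Exception (d): the employer's headcount is 25, less than the 28 limit; remuneration is equity-only; the reportable unit count is 32, under the 36 limit — every condition holds. But: (p) operates against (d): the compliance score is 94 points, meeting the 93 points threshold. Exception (d) does not apply.
Exception (e): the employer is a non-profit; annual gross revenue is $89,000, less than the $106,000 limit — every condition holds. But applying paragraph (q): (q) operates against (e): the coverage ratio is 84%, meeting the 80% threshold. Exception (e) does not apply.
No exception is made out. Pablo's courier service falls within the general rule.

Yes — Pablo's courier service must maintain a written harassment policy.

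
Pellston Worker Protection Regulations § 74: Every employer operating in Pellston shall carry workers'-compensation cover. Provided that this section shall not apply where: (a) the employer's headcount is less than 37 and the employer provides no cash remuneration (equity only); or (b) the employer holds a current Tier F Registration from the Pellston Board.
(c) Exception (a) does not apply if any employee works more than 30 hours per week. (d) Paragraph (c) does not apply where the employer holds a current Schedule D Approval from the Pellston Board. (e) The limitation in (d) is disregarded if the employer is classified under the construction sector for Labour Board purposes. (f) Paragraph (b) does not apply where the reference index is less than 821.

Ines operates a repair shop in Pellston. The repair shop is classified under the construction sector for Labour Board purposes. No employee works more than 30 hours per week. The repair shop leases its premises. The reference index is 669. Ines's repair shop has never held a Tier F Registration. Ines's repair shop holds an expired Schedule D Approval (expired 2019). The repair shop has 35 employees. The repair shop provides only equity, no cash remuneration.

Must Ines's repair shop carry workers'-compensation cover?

No — exception (a) applies; Ines's repair shop is not required to carry workers'-compensation cover.

Exception (a)'s conditions are all satisfied: the employer's headcount is 35, less than the 37 limit; remuneration is equity-only. Under paragraphs (c)–(e): (c) is inapplicable — no employee exceeds 30 hours/week. (a) remains available.
Exception (b) fails — there is no Tier F Registration in force.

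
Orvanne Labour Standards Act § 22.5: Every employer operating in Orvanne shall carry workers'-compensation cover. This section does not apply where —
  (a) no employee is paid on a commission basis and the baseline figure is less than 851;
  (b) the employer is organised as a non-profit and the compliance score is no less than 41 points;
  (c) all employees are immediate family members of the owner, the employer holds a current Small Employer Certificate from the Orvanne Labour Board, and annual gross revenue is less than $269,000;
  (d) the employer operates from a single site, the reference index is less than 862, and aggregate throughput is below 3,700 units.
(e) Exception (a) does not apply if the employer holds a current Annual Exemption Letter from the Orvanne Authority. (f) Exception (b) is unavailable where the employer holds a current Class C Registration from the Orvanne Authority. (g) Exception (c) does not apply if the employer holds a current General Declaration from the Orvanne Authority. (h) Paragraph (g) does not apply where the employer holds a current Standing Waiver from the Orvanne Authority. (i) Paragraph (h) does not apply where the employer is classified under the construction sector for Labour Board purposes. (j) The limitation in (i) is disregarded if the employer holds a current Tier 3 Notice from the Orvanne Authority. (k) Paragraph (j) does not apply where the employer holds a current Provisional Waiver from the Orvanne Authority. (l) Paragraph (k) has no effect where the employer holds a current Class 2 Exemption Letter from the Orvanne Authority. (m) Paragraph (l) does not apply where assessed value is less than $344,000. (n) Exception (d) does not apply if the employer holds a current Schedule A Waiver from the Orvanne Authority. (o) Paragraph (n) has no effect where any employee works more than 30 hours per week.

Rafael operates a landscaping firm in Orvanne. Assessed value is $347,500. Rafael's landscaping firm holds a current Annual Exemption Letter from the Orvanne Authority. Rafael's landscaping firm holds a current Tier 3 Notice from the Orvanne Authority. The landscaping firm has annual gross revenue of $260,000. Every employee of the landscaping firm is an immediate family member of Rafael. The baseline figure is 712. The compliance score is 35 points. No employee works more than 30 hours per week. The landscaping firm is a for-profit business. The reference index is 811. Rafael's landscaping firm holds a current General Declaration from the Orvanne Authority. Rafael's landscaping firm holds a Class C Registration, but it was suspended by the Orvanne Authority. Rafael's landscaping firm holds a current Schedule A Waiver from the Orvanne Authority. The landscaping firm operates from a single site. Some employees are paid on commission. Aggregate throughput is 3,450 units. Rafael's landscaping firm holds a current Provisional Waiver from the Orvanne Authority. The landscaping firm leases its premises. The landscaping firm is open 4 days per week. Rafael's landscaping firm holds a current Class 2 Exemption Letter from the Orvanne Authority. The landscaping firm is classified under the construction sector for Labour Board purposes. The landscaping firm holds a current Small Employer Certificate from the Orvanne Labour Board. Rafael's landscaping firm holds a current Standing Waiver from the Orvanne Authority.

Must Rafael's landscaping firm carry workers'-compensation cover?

Exception (a) fails — some employees are paid on commission.
Exception (b) fails — the employer is for-profit.
Exception (c)'s conditions are all satisfied: every employee is an immediate family member; a current Small Employer Certificate is held; annual gross revenue is $260,000, less than the $269,000 limit. Applying paragraphs (g)–(m): (g) would limit (c) — a current General Declaration is held — but (h) sets (g) aside: (h) operates — a current Standing Waiver is held. (i) is triggered (the landscaping firm is classified under the construction sector), but is itself disapplied by (j): (j) operates against (i): a current Tier 3 Notice is held. (k) applies (a current Provisional Waiver is held), but is set aside by (l): (l) operates against (k): a current Class 2 Exemption Letter is held. (m) is not triggered (assessed value is $347,500, not less than $344,000), so (l) stands. So (c) applies.
Exception (d) is satisfied on its face — the employer operates from a single site; the reference index is 811, less than the 862 limit; aggregate throughput is 3,450 units, below the 3,700 units limit. But applying paragraphs (n)–(o): (n) operates — a current Schedule A Waiver is held. (o) is not engaged (no employee exceeds 30 hours/week), so (n) stands. Exception (d) does not apply.

No — exception (c) applies; Rafael's landscaping firm is not required to carry workers'-compensation cover.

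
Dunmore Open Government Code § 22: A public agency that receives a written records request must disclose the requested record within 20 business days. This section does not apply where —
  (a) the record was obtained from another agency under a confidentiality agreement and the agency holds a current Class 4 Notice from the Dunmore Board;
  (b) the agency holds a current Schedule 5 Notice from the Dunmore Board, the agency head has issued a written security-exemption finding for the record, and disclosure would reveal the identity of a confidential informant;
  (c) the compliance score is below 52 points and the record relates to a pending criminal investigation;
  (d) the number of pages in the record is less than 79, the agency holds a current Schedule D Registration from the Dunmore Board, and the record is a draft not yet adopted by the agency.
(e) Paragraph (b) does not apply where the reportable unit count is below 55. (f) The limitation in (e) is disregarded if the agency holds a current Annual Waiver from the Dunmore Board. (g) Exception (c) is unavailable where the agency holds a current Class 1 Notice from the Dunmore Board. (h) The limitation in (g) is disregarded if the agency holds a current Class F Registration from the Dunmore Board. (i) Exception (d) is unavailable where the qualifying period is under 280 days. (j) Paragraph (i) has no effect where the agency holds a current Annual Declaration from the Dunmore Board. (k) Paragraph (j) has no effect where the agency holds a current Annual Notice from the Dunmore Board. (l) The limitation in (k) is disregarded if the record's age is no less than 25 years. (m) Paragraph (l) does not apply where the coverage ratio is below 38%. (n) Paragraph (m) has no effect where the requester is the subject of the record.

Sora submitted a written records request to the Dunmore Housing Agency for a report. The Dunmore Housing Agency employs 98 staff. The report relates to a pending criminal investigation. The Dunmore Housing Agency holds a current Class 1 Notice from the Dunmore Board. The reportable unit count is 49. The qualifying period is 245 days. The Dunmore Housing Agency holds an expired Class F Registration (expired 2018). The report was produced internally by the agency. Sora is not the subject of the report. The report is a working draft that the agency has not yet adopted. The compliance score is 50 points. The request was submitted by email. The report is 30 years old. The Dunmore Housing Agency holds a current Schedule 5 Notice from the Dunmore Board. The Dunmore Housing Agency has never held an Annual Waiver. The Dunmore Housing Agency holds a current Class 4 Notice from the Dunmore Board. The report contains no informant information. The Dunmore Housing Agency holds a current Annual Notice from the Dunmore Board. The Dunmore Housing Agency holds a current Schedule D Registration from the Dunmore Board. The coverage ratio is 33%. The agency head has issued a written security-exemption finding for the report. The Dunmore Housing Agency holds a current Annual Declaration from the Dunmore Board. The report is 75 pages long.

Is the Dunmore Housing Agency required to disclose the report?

Yes — the Dunmore Housing Agency must disclose the report.

Exception (a) does not apply: the report was produced internally.
Exception (b) does not apply: the report contains no informant information.
Exception (c): the compliance score is 50 points, below the 52 points limit; the report relates to a pending investigation — every condition holds. However, paragraphs (g)–(h) must be considered: (g) operates — a current Class 1 Notice is held. (h) is not engaged (the Class F Registration is not current), so (g) stands. So (c) is unavailable.
All of (d)'s requirements are met (the number of pages in the record is 75, less than the 79 limit; a current Schedule D Registration is held; the report is an unadopted draft). But applying paragraphs (i)–(n): (i) operates — the qualifying period is 245 days, under the 280 days limit. (j) is engaged (a current Annual Declaration is held), but is displaced by (k): (k) operates against (j): a current Annual Notice is held. (l) would limit (k) — the record's age is 30 years, meeting the 25 years threshold — but (m) sets (l) aside: (m) is triggered — the coverage ratio is 33%, below the 38% limit. (n) is inapplicable (Sora is not the subject of the report), so (m) stands. Exception (d) does not apply.
No exception applies. The general rule governs.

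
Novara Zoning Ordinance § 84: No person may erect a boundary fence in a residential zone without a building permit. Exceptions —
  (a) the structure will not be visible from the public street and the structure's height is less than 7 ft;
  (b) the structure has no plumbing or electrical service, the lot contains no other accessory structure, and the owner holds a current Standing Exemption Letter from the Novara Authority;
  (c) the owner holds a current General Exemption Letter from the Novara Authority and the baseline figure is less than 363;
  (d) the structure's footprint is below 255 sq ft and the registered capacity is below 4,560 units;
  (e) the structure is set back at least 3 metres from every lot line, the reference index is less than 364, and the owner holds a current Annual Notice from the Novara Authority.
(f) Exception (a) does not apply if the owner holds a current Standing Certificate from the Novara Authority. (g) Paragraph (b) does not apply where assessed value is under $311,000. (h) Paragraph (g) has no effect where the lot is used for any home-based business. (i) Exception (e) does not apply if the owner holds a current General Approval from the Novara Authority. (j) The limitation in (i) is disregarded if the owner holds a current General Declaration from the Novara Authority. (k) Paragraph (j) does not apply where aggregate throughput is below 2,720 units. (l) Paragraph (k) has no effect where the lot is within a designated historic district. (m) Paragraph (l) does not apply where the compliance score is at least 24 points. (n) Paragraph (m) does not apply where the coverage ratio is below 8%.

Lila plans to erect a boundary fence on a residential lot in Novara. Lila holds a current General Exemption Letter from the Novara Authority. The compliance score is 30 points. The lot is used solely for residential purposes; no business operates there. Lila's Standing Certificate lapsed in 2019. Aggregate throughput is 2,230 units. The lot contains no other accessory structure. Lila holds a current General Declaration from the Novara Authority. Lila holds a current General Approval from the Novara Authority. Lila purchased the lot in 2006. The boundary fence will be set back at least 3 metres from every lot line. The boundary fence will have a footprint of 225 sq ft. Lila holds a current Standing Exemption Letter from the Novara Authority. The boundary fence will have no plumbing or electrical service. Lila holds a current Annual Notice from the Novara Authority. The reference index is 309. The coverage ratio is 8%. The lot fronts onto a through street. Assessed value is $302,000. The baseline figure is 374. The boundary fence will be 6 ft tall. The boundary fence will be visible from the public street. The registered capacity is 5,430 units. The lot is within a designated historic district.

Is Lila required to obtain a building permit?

Exception (a) fails — the structure will be visible from the street.
Exception (b) is satisfied on its face — there is no plumbing or electrical service; the lot has no other accessory structure; a current Standing Exemption Letter is held. But: (g) operates against (b): assessed value is $302,000, under the $311,000 limit. (h) is not triggered (the lot is solely residential), so (g) stands. Exception (b) does not apply.
Exception (c) requires that the baseline figure is less than 363; but the baseline figure is 374, not less than 363, so (c) is unavailable.
Exception (d) requires that the registered capacity is below 4,560 units; but the registered capacity is 5,430 units, not below 4,560 units, so (d) is unavailable.
Exception (e)'s conditions are all satisfied: the setback is at least 3 m on every side; the reference index is 309, less than the 364 limit; a current Annual Notice is held. But: (i) operates against (e): a current General Approval is held. (j) would limit (i) — a current General Declaration is held — but (k) sets (j) aside: (k) operates against (j): aggregate throughput is 2,230 units, below the 2,720 units limit. (l) would limit (k) — the lot is in a historic district — but (m) sets (l) aside: (m) applies — the compliance score is 30 points, meeting the 24 points threshold. (n) is not triggered (the coverage ratio is 8%, not below 8%), so (m) stands. (e) is therefore removed.
No exception applies. The general rule governs.

Yes — Lila must obtain a building permit.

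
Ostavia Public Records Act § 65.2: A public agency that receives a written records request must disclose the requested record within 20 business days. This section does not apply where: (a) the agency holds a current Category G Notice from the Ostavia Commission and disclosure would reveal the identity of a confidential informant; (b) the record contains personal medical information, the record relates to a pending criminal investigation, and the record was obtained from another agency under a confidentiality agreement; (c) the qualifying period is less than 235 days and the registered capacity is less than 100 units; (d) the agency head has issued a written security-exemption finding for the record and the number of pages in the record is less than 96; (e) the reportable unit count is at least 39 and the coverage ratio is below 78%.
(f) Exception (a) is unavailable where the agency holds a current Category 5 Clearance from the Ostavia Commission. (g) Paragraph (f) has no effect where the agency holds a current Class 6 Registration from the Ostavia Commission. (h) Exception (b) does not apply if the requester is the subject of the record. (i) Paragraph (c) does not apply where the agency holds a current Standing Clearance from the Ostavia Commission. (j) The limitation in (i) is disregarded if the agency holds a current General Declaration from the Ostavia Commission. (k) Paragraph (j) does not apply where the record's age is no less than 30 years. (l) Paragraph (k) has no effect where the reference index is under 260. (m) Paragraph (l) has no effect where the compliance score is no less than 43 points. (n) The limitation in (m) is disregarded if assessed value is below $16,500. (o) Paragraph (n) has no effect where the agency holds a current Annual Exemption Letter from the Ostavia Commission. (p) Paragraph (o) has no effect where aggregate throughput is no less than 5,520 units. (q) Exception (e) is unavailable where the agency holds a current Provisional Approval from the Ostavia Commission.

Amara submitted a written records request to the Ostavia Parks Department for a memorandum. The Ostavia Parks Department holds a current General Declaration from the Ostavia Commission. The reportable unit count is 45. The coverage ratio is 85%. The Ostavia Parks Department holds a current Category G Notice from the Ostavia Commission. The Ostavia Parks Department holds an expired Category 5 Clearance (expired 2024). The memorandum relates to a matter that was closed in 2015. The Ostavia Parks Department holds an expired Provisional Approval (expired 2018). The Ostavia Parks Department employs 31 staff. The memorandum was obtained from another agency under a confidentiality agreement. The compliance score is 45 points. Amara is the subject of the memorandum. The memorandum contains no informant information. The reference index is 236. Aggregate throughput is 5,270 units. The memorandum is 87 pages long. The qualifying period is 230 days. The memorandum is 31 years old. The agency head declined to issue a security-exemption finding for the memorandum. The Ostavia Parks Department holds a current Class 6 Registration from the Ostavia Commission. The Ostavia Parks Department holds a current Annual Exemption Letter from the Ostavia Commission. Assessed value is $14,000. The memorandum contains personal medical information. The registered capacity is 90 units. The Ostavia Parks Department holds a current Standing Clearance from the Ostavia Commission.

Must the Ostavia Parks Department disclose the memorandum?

Exception (a) requires that disclosure would reveal the identity of a confidential informant; but the memorandum contains no informant information, so (a) is unavailable.
Exception (b) requires that the record relates to a pending criminal investigation; but the memorandum relates to a closed matter, so (b) is unavailable.
Exception (c) is satisfied on its face — the qualifying period is 230 days, less than the 235 days limit; the registered capacity is 90 units, less than the 100 units limit. Turning to paragraphs (i)–(p): (i) operates against (c): a current Standing Clearance is held. (j) operates (a current General Declaration is held), but is overridden by (k): (k) is engaged — the record's age is 31 years, meeting the 30 years threshold. (l) applies (the reference index is 236, under the 260 limit), but is itself disapplied by (m): (m) is triggered — the compliance score is 45 points, meeting the 43 points threshold. (n) operates (assessed value is $14,000, below the $16,500 limit), but is itself disapplied by (o): (o) operates against (n): a current Annual Exemption Letter is held. (p) is not triggered (aggregate throughput is 5,270 units, short of 5,520 units), so (o) stands. Exception (c) does not apply.
Exception (d) does not apply: the agency head declined to issue a security-exemption finding.
Exception (e) fails — the coverage ratio is 85%, not below 78%.
No exception is made out. the Ostavia Parks Department falls within the general rule.

Yes — the Ostavia Parks Department must disclose the memorandum.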